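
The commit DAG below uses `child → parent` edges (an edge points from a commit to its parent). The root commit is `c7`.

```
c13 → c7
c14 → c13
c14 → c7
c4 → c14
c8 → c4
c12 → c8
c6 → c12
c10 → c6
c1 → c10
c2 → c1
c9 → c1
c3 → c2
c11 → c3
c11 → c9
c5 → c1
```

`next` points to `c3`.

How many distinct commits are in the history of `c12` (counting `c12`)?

Walking parent pointers from c12: reachable set = {c12, c13, c14, c4, c7, c8}.
That is 6 commits.

6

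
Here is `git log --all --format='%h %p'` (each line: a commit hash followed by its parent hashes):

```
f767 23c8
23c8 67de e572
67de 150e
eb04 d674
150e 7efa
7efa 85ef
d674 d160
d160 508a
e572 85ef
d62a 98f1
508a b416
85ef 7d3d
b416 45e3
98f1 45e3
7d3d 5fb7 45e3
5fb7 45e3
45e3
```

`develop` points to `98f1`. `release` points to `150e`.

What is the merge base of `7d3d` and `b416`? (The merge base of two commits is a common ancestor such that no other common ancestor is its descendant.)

Ancestors of 7d3d: {45e3, 5fb7, 7d3d}.
Ancestors of b416: {45e3, b416}.
Common ancestors: {45e3}.
The only common ancestor is 45e3, so it is the merge base.

45e3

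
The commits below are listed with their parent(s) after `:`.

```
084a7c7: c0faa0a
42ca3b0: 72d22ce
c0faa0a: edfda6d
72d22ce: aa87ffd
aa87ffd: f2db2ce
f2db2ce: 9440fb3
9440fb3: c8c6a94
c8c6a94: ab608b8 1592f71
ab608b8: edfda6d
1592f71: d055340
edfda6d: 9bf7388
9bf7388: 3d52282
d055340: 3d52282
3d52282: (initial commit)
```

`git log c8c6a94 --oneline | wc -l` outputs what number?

Walking parent pointers from c8c6a94: reachable set = {1592f71, 3d52282, 9bf7388, ab608b8, c8c6a94, d055340, edfda6d}.
That is 7 commits.

7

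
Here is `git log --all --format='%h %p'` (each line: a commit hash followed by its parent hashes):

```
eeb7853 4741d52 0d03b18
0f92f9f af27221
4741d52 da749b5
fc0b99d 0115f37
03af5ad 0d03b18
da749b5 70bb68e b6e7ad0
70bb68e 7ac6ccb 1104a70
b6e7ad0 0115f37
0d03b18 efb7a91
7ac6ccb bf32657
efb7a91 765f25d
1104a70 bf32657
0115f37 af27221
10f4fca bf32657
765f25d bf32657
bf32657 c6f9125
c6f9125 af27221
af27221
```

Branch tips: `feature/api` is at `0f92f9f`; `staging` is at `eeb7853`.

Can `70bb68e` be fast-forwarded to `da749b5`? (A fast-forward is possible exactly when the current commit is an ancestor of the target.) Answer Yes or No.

A fast-forward from 70bb68e to da749b5 is possible iff 70bb68e is an ancestor of da749b5.
Ancestors of da749b5: {0115f37, 1104a70, 70bb68e, 7ac6ccb, af27221, b6e7ad0, bf32657, c6f9125, da749b5}.
70bb68e is among them, so fast-forward is possible.

Yes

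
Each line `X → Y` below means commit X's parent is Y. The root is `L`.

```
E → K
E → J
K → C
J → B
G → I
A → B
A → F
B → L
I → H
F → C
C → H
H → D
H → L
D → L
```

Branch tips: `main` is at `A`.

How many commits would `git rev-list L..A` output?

6

Reachable from A: {A, B, C, D, F, H, L}.
Reachable from L: {L}.
In A's history but not L's: {A, B, C, D, F, H} — 6 commits.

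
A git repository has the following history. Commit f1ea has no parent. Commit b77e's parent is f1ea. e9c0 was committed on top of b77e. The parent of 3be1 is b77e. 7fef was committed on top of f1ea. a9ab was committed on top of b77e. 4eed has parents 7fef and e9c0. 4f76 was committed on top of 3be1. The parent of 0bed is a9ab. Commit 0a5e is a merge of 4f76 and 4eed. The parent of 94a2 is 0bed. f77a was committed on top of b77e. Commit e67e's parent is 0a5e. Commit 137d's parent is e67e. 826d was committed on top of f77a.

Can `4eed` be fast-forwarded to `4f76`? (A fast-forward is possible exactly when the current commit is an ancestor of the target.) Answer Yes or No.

No

A fast-forward from 4eed to 4f76 is possible iff 4eed is an ancestor of 4f76.
Ancestors of 4f76: {3be1, 4f76, b77e, f1ea}.
4eed is not among them, so fast-forward is not possible.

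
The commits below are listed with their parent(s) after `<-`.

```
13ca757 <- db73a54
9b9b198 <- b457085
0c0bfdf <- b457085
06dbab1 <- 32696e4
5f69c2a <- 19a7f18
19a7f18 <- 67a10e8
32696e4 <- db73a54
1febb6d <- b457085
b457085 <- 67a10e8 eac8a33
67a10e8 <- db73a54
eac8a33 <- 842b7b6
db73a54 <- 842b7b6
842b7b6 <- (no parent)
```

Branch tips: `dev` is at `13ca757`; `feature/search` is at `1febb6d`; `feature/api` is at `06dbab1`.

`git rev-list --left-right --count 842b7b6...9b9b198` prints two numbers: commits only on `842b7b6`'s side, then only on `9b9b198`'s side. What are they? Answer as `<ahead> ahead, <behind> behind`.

0 ahead, 5 behind

Reachable from 842b7b6: {842b7b6}.
Reachable from 9b9b198: {67a10e8, 842b7b6, 9b9b198, b457085, db73a54, eac8a33}.
Only in 842b7b6's history (ahead): {} — 0.
Only in 9b9b198's history (behind): {67a10e8, 9b9b198, b457085, db73a54, eac8a33} — 5.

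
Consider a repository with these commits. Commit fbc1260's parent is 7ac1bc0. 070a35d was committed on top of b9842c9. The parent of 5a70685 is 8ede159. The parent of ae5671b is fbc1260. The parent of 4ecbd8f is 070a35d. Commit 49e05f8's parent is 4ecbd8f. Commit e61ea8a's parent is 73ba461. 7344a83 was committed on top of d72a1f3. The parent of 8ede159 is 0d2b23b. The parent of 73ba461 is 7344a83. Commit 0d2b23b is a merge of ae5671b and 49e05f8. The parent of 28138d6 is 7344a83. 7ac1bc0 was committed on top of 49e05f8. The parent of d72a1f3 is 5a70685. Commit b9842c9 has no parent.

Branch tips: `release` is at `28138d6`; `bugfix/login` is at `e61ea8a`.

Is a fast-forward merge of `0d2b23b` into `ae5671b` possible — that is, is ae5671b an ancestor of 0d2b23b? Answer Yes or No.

Yes

A fast-forward from ae5671b to 0d2b23b is possible iff ae5671b is an ancestor of 0d2b23b.
Ancestors of 0d2b23b: {070a35d, 0d2b23b, 49e05f8, 4ecbd8f, 7ac1bc0, ae5671b, b9842c9, fbc1260}.
ae5671b is among them, so fast-forward is possible.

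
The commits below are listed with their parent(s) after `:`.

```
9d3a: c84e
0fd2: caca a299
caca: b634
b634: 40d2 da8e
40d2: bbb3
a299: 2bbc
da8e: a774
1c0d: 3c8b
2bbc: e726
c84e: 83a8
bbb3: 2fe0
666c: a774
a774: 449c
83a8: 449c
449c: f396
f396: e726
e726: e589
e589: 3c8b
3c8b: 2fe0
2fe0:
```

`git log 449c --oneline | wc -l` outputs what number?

6

Walking parent pointers from 449c: reachable set = {2fe0, 3c8b, 449c, e589, e726, f396}.
That is 6 commits.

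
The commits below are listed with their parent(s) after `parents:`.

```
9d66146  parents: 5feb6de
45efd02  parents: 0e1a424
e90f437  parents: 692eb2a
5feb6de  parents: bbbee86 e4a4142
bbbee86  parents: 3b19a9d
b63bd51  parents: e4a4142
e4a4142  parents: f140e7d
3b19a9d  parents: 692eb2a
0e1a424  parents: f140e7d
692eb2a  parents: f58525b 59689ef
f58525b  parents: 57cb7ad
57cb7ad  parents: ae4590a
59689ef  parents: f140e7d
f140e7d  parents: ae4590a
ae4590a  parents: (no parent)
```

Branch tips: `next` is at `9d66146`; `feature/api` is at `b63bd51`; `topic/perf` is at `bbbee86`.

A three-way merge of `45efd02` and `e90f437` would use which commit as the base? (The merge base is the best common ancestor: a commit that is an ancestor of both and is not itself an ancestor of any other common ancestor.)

f140e7d

Ancestors of 45efd02: {0e1a424, 45efd02, ae4590a, f140e7d}.
Ancestors of e90f437: {57cb7ad, 59689ef, 692eb2a, ae4590a, e90f437, f140e7d, f58525b}.
Common ancestors: {ae4590a, f140e7d}.
Among these, f140e7d is not an ancestor of any other common ancestor — it is the merge base.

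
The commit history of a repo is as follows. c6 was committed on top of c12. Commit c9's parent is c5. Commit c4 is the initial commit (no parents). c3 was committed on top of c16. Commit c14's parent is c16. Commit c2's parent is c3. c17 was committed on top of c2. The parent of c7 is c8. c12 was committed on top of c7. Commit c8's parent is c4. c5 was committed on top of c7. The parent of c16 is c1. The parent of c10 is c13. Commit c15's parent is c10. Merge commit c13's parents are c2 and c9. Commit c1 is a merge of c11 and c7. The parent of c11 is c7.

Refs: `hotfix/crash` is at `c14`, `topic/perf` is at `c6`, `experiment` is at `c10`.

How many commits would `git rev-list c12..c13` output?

Reachable from c13: {c1, c11, c13, c16, c2, c3, c4, c5, c7, c8, c9}.
Reachable from c12: {c12, c4, c7, c8}.
In c13's history but not c12's: {c1, c11, c13, c16, c2, c3, c5, c9} — 8 commits.

8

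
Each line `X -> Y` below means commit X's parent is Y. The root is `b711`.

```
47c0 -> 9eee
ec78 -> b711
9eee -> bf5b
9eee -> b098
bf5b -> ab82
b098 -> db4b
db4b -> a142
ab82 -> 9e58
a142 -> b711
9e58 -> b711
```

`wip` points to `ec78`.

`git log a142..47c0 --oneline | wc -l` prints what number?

Reachable from 47c0: {47c0, 9e58, 9eee, a142, ab82, b098, b711, bf5b, db4b}.
Reachable from a142: {a142, b711}.
In 47c0's history but not a142's: {47c0, 9e58, 9eee, ab82, b098, bf5b, db4b} — 7 commits.

7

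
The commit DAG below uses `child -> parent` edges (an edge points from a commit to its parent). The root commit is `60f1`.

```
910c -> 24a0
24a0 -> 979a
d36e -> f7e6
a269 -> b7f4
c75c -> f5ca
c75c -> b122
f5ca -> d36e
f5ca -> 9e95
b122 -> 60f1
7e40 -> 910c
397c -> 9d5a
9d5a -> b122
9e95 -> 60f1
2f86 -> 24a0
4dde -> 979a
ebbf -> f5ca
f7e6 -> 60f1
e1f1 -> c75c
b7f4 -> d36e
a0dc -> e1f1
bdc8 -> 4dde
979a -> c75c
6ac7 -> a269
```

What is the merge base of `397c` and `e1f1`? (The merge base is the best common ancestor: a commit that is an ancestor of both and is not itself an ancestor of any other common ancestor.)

Ancestors of 397c: {397c, 60f1, 9d5a, b122}.
Ancestors of e1f1: {60f1, 9e95, b122, c75c, d36e, e1f1, f5ca, f7e6}.
Common ancestors: {60f1, b122}.
Among these, b122 is not an ancestor of any other common ancestor — it is the merge base.

b122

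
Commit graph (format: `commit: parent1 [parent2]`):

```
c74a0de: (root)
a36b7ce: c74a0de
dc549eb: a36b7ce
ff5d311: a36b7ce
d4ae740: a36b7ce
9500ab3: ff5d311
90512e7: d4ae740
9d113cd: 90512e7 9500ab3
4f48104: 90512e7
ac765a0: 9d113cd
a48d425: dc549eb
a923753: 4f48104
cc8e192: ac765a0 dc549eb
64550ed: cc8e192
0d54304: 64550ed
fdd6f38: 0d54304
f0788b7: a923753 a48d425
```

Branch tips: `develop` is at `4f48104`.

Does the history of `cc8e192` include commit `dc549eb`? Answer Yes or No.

Ancestors of cc8e192 (commits reachable by following parents): {90512e7, 9500ab3, 9d113cd, a36b7ce, ac765a0, c74a0de, cc8e192, d4ae740, dc549eb, ff5d311}.
dc549eb is in that set, so it is an ancestor of cc8e192.

Yes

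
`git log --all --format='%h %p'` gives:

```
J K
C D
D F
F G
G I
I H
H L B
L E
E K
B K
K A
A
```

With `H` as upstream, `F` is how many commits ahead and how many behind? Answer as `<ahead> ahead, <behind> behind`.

3 ahead, 0 behind

Reachable from F: {A, B, E, F, G, H, I, K, L}.
Reachable from H: {A, B, E, H, K, L}.
Only in F's history (ahead): {F, G, I} — 3.
Only in H's history (behind): {} — 0.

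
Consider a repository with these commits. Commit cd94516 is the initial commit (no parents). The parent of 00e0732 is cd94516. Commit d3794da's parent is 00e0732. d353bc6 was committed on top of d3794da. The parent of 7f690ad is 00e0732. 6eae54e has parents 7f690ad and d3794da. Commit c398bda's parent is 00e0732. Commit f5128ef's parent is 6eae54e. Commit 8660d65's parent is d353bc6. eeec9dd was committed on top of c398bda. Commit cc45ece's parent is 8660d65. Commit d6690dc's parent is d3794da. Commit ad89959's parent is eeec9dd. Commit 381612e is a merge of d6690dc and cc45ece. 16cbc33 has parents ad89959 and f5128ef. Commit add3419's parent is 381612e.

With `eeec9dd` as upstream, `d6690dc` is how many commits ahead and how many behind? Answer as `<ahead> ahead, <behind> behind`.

2 ahead, 2 behind

Reachable from d6690dc: {00e0732, cd94516, d3794da, d6690dc}.
Reachable from eeec9dd: {00e0732, c398bda, cd94516, eeec9dd}.
Only in d6690dc's history (ahead): {d3794da, d6690dc} — 2.
Only in eeec9dd's history (behind): {c398bda, eeec9dd} — 2.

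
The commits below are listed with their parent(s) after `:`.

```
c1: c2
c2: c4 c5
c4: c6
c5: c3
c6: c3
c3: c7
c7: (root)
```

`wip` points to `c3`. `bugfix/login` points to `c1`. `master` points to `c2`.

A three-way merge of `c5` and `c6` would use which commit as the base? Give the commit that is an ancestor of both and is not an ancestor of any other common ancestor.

Ancestors of c5: {c3, c5, c7}.
Ancestors of c6: {c3, c6, c7}.
Common ancestors: {c3, c7}.
Among these, c3 is not an ancestor of any other common ancestor — it is the merge base.

c3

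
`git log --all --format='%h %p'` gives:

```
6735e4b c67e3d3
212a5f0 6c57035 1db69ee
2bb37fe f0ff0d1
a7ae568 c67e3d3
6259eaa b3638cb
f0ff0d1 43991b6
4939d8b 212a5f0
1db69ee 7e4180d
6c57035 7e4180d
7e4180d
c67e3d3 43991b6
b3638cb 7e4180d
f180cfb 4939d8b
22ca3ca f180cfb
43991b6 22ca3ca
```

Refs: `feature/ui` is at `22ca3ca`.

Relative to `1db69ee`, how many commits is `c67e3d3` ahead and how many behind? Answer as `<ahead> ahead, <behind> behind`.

7 ahead, 0 behind

Reachable from c67e3d3: {1db69ee, 212a5f0, 22ca3ca, 43991b6, 4939d8b, 6c57035, 7e4180d, c67e3d3, f180cfb}.
Reachable from 1db69ee: {1db69ee, 7e4180d}.
Only in c67e3d3's history (ahead): {212a5f0, 22ca3ca, 43991b6, 4939d8b, 6c57035, c67e3d3, f180cfb} — 7.
Only in 1db69ee's history (behind): {} — 0.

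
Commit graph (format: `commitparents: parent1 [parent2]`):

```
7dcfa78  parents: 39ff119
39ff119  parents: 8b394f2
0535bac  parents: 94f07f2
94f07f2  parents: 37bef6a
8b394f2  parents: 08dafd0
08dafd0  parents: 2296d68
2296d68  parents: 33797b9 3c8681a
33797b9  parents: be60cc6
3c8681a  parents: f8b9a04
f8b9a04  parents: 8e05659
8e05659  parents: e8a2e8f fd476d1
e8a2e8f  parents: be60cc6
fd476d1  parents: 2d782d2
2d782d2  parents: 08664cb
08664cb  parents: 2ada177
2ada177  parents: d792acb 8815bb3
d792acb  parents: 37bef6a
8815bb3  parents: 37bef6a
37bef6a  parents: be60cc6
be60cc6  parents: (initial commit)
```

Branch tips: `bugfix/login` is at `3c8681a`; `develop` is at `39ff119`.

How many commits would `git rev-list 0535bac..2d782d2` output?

Reachable from 2d782d2: {08664cb, 2ada177, 2d782d2, 37bef6a, 8815bb3, be60cc6, d792acb}.
Reachable from 0535bac: {0535bac, 37bef6a, 94f07f2, be60cc6}.
In 2d782d2's history but not 0535bac's: {08664cb, 2ada177, 2d782d2, 8815bb3, d792acb} — 5 commits.

5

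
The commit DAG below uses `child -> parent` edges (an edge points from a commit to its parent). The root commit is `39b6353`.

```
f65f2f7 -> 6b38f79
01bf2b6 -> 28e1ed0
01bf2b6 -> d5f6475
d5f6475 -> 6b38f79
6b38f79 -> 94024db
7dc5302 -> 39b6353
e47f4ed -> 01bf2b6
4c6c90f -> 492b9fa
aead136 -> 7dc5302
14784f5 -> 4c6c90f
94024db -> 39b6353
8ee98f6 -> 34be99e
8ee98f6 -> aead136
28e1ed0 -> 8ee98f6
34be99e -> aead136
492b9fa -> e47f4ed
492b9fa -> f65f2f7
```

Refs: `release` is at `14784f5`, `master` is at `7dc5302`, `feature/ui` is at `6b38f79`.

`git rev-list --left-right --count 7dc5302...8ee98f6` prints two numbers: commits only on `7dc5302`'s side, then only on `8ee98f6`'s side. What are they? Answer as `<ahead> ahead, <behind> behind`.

0 ahead, 3 behind

Reachable from 7dc5302: {39b6353, 7dc5302}.
Reachable from 8ee98f6: {34be99e, 39b6353, 7dc5302, 8ee98f6, aead136}.
Only in 7dc5302's history (ahead): {} — 0.
Only in 8ee98f6's history (behind): {34be99e, 8ee98f6, aead136} — 3.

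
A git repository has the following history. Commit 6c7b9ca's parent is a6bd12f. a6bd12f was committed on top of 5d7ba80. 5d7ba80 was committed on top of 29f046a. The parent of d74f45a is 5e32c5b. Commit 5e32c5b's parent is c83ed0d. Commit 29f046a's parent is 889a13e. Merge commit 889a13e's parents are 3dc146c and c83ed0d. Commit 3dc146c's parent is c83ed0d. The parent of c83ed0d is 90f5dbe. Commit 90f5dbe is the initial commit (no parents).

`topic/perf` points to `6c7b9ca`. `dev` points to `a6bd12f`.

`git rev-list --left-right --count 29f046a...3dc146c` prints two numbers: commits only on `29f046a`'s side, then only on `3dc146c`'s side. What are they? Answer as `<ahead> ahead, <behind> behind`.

2 ahead, 0 behind

Reachable from 29f046a: {29f046a, 3dc146c, 889a13e, 90f5dbe, c83ed0d}.
Reachable from 3dc146c: {3dc146c, 90f5dbe, c83ed0d}.
Only in 29f046a's history (ahead): {29f046a, 889a13e} — 2.
Only in 3dc146c's history (behind): {} — 0.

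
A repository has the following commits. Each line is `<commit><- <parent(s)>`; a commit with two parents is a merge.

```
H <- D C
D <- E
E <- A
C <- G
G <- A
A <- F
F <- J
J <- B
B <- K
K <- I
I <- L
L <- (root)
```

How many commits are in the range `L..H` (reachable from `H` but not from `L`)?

11

Reachable from H: {A, B, C, D, E, F, G, H, I, J, K, L}.
Reachable from L: {L}.
In H's history but not L's: {A, B, C, D, E, F, G, H, I, J, K} — 11 commits.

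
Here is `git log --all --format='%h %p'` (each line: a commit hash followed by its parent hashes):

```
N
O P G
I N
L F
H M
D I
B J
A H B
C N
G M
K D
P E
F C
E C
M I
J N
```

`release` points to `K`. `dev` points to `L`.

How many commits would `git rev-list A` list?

Walking parent pointers from A: reachable set = {A, B, H, I, J, M, N}.
That is 7 commits.

7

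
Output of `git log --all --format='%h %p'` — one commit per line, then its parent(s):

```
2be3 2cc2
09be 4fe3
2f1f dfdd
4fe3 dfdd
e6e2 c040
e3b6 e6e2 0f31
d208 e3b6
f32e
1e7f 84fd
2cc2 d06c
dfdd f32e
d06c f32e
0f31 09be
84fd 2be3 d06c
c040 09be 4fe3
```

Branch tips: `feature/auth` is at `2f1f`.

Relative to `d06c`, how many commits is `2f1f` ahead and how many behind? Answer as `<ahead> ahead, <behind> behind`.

Reachable from 2f1f: {2f1f, dfdd, f32e}.
Reachable from d06c: {d06c, f32e}.
Only in 2f1f's history (ahead): {2f1f, dfdd} — 2.
Only in d06c's history (behind): {d06c} — 1.

2 ahead, 1 behind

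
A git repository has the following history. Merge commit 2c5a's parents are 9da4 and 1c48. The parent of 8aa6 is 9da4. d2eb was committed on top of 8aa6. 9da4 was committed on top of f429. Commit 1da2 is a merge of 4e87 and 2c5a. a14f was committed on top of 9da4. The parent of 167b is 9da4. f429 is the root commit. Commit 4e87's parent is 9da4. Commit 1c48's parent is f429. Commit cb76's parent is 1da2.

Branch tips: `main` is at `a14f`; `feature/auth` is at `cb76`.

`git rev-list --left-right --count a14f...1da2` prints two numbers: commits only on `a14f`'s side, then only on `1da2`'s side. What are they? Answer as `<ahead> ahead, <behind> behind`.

1 ahead, 4 behind

Reachable from a14f: {9da4, a14f, f429}.
Reachable from 1da2: {1c48, 1da2, 2c5a, 4e87, 9da4, f429}.
Only in a14f's history (ahead): {a14f} — 1.
Only in 1da2's history (behind): {1c48, 1da2, 2c5a, 4e87} — 4.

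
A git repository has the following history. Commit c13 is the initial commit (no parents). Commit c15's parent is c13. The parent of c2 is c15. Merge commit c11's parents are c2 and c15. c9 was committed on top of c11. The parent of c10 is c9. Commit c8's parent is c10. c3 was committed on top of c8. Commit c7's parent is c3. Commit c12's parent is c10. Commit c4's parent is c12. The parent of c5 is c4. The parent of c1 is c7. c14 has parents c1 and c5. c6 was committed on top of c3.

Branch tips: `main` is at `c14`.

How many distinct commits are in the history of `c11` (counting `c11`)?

4

Walking parent pointers from c11: reachable set = {c11, c13, c15, c2}.
That is 4 commits.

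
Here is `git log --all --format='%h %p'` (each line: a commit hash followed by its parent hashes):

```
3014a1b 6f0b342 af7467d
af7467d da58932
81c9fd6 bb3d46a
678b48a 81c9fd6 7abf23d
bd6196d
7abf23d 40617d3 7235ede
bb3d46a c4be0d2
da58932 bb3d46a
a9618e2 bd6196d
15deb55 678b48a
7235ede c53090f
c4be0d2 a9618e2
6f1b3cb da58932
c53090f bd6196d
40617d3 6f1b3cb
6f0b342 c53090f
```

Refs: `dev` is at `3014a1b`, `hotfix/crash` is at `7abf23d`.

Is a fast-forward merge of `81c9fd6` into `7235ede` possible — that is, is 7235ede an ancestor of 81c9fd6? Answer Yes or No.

A fast-forward from 7235ede to 81c9fd6 is possible iff 7235ede is an ancestor of 81c9fd6.
Ancestors of 81c9fd6: {81c9fd6, a9618e2, bb3d46a, bd6196d, c4be0d2}.
7235ede is not among them, so fast-forward is not possible.

No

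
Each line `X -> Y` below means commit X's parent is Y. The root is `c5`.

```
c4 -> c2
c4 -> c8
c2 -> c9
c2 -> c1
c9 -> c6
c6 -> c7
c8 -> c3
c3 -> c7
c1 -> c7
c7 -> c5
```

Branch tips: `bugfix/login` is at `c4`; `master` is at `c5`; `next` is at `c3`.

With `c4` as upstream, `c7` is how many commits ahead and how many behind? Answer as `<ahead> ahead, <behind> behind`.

Reachable from c7: {c5, c7}.
Reachable from c4: {c1, c2, c3, c4, c5, c6, c7, c8, c9}.
Only in c7's history (ahead): {} — 0.
Only in c4's history (behind): {c1, c2, c3, c4, c6, c8, c9} — 7.

0 ahead, 7 behind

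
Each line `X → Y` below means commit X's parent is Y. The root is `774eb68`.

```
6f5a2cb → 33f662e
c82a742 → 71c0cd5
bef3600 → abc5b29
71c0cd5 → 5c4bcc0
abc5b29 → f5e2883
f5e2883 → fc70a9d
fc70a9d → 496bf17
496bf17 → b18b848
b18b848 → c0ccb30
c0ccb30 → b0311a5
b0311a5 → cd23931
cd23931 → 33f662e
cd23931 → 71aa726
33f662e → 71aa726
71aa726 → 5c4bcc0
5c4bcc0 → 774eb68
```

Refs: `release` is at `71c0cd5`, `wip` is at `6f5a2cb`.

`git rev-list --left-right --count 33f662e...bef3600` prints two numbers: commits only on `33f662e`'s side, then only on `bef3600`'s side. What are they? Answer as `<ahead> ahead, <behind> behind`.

Reachable from 33f662e: {33f662e, 5c4bcc0, 71aa726, 774eb68}.
Reachable from bef3600: {33f662e, 496bf17, 5c4bcc0, 71aa726, 774eb68, abc5b29, b0311a5, b18b848, bef3600, c0ccb30, cd23931, f5e2883, fc70a9d}.
Only in 33f662e's history (ahead): {} — 0.
Only in bef3600's history (behind): {496bf17, abc5b29, b0311a5, b18b848, bef3600, c0ccb30, cd23931, f5e2883, fc70a9d} — 9.

0 ahead, 9 behind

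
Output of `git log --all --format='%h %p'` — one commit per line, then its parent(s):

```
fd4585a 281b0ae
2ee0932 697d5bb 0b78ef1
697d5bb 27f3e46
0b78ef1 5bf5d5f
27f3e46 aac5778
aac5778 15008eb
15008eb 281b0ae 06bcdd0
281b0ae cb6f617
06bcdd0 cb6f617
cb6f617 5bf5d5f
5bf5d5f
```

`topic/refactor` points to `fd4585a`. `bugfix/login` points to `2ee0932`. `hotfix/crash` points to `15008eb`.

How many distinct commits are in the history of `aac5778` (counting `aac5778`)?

6

Walking parent pointers from aac5778: reachable set = {06bcdd0, 15008eb, 281b0ae, 5bf5d5f, aac5778, cb6f617}.
That is 6 commits.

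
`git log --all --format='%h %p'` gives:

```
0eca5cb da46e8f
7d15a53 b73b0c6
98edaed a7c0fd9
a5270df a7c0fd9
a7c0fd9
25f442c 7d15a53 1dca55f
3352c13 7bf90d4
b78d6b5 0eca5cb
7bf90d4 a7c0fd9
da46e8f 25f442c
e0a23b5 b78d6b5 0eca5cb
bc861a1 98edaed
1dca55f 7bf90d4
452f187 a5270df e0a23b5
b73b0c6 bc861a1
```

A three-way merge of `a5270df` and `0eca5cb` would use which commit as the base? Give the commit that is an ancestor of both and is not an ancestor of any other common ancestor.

Ancestors of a5270df: {a5270df, a7c0fd9}.
Ancestors of 0eca5cb: {0eca5cb, 1dca55f, 25f442c, 7bf90d4, 7d15a53, 98edaed, a7c0fd9, b73b0c6, bc861a1, da46e8f}.
Common ancestors: {a7c0fd9}.
The only common ancestor is a7c0fd9, so it is the merge base.

a7c0fd9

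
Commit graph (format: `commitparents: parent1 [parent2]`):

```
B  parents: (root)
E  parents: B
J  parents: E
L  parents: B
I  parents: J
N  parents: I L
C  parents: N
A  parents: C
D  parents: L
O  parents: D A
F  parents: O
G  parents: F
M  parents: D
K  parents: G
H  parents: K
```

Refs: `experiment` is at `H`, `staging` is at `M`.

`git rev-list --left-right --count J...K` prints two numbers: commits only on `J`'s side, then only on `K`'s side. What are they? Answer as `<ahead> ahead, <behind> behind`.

Reachable from J: {B, E, J}.
Reachable from K: {A, B, C, D, E, F, G, I, J, K, L, N, O}.
Only in J's history (ahead): {} — 0.
Only in K's history (behind): {A, C, D, F, G, I, K, L, N, O} — 10.

0 ahead, 10 behind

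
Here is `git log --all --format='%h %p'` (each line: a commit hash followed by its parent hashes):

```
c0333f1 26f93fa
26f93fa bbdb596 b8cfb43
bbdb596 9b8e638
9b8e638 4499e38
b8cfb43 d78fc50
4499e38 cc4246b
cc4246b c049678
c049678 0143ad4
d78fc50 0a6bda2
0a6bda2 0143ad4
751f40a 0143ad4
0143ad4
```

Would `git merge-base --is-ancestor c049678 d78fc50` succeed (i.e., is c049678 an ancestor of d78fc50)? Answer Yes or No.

Ancestors of d78fc50: {0143ad4, 0a6bda2, d78fc50}.
c049678 is not in that set, so it is not an ancestor of d78fc50.

No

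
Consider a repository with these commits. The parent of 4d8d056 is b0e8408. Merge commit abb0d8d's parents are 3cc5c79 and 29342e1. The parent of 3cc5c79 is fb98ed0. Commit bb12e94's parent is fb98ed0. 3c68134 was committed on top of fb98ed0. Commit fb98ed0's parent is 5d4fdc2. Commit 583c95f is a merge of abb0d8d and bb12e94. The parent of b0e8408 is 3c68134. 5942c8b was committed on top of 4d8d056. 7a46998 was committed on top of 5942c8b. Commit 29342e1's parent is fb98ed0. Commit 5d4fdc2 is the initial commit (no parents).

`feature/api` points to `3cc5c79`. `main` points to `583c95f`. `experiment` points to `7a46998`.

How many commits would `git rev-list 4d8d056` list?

5

Walking parent pointers from 4d8d056: reachable set = {3c68134, 4d8d056, 5d4fdc2, b0e8408, fb98ed0}.
That is 5 commits.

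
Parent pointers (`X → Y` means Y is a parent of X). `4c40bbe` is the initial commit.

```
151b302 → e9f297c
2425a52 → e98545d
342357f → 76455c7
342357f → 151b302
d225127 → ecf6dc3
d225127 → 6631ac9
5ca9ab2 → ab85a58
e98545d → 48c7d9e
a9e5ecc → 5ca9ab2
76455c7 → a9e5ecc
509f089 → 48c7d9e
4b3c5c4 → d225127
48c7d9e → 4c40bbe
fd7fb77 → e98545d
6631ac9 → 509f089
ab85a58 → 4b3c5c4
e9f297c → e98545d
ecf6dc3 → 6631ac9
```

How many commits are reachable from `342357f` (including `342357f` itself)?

Walking parent pointers from 342357f: reachable set = {151b302, 342357f, 48c7d9e, 4b3c5c4, 4c40bbe, 509f089, 5ca9ab2, 6631ac9, 76455c7, a9e5ecc, ab85a58, d225127, e98545d, e9f297c, ecf6dc3}.
That is 15 commits.

15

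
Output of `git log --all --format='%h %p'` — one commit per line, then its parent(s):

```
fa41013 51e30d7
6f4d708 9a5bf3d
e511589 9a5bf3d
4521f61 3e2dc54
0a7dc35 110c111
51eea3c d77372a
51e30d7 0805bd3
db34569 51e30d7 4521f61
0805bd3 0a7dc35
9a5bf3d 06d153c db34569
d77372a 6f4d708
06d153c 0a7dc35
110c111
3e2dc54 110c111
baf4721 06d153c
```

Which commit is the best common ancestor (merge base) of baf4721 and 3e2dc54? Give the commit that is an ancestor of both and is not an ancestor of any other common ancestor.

Ancestors of baf4721: {06d153c, 0a7dc35, 110c111, baf4721}.
Ancestors of 3e2dc54: {110c111, 3e2dc54}.
Common ancestors: {110c111}.
The only common ancestor is 110c111, so it is the merge base.

110c111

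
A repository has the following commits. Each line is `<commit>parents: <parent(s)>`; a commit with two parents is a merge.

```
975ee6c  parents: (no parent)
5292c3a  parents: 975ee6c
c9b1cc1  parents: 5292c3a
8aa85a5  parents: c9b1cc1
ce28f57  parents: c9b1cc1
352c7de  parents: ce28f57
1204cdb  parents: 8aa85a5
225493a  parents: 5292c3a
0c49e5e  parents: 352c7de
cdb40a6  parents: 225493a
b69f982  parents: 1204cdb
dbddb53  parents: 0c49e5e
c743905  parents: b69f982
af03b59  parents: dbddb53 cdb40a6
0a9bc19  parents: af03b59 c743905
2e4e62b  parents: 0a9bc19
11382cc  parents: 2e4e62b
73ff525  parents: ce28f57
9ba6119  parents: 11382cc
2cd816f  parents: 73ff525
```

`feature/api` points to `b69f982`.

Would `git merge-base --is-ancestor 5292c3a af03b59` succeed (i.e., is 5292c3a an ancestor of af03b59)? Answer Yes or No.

Yes

Ancestors of af03b59 (commits reachable by following parents): {0c49e5e, 225493a, 352c7de, 5292c3a, 975ee6c, af03b59, c9b1cc1, cdb40a6, ce28f57, dbddb53}.
5292c3a is in that set, so it is an ancestor of af03b59.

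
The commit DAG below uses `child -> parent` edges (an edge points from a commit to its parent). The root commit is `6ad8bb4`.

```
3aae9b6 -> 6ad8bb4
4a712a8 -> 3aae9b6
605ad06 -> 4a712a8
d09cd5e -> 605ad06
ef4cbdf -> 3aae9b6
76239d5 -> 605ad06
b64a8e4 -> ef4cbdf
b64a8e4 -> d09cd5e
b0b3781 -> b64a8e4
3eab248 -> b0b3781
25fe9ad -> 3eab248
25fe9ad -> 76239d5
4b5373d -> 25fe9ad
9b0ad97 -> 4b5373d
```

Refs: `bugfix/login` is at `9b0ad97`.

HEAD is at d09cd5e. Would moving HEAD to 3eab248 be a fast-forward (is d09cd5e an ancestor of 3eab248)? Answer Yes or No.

Yes

A fast-forward from d09cd5e to 3eab248 is possible iff d09cd5e is an ancestor of 3eab248.
Ancestors of 3eab248: {3aae9b6, 3eab248, 4a712a8, 605ad06, 6ad8bb4, b0b3781, b64a8e4, d09cd5e, ef4cbdf}.
d09cd5e is among them, so fast-forward is possible.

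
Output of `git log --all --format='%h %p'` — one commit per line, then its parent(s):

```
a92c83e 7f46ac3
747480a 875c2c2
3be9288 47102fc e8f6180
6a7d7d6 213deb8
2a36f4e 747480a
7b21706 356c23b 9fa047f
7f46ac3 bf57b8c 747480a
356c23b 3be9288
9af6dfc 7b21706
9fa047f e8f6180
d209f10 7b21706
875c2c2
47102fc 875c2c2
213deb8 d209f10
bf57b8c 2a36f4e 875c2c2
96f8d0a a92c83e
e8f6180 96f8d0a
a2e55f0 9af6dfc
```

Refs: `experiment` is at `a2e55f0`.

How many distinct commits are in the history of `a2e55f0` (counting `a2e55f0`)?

15

Walking parent pointers from a2e55f0: reachable set = {2a36f4e, 356c23b, 3be9288, 47102fc, 747480a, 7b21706, 7f46ac3, 875c2c2, 96f8d0a, 9af6dfc, 9fa047f, a2e55f0, a92c83e, bf57b8c, e8f6180}.
That is 15 commits.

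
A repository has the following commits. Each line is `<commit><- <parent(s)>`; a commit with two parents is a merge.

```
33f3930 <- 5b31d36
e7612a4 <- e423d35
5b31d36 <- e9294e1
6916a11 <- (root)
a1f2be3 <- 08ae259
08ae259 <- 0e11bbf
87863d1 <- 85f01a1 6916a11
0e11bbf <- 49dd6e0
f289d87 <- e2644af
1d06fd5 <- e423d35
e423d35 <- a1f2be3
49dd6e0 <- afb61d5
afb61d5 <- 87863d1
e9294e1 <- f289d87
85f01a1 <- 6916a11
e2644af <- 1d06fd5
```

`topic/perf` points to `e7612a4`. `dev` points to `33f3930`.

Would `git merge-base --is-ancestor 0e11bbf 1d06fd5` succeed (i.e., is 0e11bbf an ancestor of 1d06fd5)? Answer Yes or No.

Ancestors of 1d06fd5 (commits reachable by following parents): {08ae259, 0e11bbf, 1d06fd5, 49dd6e0, 6916a11, 85f01a1, 87863d1, a1f2be3, afb61d5, e423d35}.
0e11bbf is in that set, so it is an ancestor of 1d06fd5.

Yes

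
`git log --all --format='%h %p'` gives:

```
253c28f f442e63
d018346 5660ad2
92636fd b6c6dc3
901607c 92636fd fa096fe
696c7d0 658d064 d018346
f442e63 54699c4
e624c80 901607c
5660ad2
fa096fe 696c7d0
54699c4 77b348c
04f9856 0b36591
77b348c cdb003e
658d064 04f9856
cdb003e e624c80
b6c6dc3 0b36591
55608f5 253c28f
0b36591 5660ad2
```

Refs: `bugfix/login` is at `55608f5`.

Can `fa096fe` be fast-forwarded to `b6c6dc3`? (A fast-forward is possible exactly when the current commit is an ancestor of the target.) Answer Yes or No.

A fast-forward from fa096fe to b6c6dc3 is possible iff fa096fe is an ancestor of b6c6dc3.
Ancestors of b6c6dc3: {0b36591, 5660ad2, b6c6dc3}.
fa096fe is not among them, so fast-forward is not possible.

No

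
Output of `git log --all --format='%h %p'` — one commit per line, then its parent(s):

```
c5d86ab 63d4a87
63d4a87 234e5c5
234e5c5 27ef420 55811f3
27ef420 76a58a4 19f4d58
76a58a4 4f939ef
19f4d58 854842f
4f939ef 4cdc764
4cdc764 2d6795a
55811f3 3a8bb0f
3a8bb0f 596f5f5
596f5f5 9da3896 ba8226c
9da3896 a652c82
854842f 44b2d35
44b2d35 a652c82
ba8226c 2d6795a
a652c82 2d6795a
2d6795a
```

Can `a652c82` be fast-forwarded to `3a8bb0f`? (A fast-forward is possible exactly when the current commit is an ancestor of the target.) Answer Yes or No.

Yes

A fast-forward from a652c82 to 3a8bb0f is possible iff a652c82 is an ancestor of 3a8bb0f.
Ancestors of 3a8bb0f: {2d6795a, 3a8bb0f, 596f5f5, 9da3896, a652c82, ba8226c}.
a652c82 is among them, so fast-forward is possible.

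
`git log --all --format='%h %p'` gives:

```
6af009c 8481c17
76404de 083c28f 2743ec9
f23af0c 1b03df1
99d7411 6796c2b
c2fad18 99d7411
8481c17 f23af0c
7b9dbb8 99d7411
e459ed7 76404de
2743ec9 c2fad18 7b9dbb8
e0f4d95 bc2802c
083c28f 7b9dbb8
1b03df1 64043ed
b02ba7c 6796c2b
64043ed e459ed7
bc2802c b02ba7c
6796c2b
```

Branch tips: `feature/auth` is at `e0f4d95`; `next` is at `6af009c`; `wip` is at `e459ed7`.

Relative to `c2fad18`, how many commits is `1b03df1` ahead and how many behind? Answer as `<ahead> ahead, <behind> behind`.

Reachable from 1b03df1: {083c28f, 1b03df1, 2743ec9, 64043ed, 6796c2b, 76404de, 7b9dbb8, 99d7411, c2fad18, e459ed7}.
Reachable from c2fad18: {6796c2b, 99d7411, c2fad18}.
Only in 1b03df1's history (ahead): {083c28f, 1b03df1, 2743ec9, 64043ed, 76404de, 7b9dbb8, e459ed7} — 7.
Only in c2fad18's history (behind): {} — 0.

7 ahead, 0 behind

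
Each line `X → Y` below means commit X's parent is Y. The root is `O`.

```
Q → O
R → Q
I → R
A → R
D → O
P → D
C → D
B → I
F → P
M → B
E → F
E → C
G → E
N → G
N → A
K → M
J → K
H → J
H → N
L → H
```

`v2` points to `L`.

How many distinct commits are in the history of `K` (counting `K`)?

7

Walking parent pointers from K: reachable set = {B, I, K, M, O, Q, R}.
That is 7 commits.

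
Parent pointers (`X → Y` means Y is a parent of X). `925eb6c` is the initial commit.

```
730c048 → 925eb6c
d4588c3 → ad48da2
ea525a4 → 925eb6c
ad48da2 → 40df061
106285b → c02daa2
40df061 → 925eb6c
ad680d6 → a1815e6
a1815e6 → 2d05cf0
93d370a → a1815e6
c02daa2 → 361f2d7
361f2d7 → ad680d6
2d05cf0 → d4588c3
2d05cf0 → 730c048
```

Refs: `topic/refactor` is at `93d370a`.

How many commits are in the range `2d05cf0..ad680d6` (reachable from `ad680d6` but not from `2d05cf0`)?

Reachable from ad680d6: {2d05cf0, 40df061, 730c048, 925eb6c, a1815e6, ad48da2, ad680d6, d4588c3}.
Reachable from 2d05cf0: {2d05cf0, 40df061, 730c048, 925eb6c, ad48da2, d4588c3}.
In ad680d6's history but not 2d05cf0's: {a1815e6, ad680d6} — 2 commits.

2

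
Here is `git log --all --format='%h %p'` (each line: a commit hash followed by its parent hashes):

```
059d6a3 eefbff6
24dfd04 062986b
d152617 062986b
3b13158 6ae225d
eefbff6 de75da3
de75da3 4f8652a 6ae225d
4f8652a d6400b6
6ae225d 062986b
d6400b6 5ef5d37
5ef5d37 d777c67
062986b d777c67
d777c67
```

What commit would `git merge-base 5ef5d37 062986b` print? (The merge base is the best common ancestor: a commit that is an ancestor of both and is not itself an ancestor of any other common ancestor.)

Ancestors of 5ef5d37: {5ef5d37, d777c67}.
Ancestors of 062986b: {062986b, d777c67}.
Common ancestors: {d777c67}.
The only common ancestor is d777c67, so it is the merge base.

d777c67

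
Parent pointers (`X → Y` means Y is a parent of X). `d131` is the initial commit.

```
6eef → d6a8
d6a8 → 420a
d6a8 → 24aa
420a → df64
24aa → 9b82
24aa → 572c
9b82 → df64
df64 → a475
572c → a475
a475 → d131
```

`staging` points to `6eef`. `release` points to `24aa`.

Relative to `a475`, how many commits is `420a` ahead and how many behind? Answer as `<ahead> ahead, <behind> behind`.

Reachable from 420a: {420a, a475, d131, df64}.
Reachable from a475: {a475, d131}.
Only in 420a's history (ahead): {420a, df64} — 2.
Only in a475's history (behind): {} — 0.

2 ahead, 0 behind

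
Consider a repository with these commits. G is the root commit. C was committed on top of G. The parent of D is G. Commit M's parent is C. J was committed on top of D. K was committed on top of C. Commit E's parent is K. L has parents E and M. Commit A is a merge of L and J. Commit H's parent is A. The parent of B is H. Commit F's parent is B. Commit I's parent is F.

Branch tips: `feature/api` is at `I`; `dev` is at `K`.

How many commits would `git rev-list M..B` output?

Reachable from B: {A, B, C, D, E, G, H, J, K, L, M}.
Reachable from M: {C, G, M}.
In B's history but not M's: {A, B, D, E, H, J, K, L} — 8 commits.

8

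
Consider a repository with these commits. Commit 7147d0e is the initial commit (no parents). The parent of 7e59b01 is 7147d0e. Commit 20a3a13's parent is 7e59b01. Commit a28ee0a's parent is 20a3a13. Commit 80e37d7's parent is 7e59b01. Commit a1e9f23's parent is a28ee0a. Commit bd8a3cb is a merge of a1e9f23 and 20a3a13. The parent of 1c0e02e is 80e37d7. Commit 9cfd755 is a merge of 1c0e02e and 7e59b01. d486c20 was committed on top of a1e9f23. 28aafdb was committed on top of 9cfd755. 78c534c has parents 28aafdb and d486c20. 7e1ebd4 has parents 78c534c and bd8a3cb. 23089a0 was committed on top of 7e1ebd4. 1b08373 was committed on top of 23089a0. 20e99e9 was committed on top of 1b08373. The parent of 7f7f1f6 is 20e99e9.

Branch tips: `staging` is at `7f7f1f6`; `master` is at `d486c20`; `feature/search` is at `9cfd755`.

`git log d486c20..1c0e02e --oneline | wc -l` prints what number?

Reachable from 1c0e02e: {1c0e02e, 7147d0e, 7e59b01, 80e37d7}.
Reachable from d486c20: {20a3a13, 7147d0e, 7e59b01, a1e9f23, a28ee0a, d486c20}.
In 1c0e02e's history but not d486c20's: {1c0e02e, 80e37d7} — 2 commits.

2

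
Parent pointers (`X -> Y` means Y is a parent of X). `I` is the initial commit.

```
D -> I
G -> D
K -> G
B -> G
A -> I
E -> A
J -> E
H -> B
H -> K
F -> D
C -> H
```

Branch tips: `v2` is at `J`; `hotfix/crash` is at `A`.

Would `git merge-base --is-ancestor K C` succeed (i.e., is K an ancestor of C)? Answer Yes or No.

Yes

Ancestors of C (commits reachable by following parents): {B, C, D, G, H, I, K}.
K is in that set, so it is an ancestor of C.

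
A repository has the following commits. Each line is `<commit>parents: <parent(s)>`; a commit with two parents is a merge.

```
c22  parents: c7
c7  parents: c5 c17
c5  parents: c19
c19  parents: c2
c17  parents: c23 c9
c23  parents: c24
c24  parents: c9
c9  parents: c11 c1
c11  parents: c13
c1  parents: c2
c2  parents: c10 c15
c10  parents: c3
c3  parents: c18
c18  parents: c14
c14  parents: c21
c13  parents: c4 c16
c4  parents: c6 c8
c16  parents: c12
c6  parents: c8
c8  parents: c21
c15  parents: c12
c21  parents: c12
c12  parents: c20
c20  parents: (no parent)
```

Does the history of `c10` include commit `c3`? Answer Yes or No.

Ancestors of c10 (commits reachable by following parents): {c10, c12, c14, c18, c20, c21, c3}.
c3 is in that set, so it is an ancestor of c10.

Yes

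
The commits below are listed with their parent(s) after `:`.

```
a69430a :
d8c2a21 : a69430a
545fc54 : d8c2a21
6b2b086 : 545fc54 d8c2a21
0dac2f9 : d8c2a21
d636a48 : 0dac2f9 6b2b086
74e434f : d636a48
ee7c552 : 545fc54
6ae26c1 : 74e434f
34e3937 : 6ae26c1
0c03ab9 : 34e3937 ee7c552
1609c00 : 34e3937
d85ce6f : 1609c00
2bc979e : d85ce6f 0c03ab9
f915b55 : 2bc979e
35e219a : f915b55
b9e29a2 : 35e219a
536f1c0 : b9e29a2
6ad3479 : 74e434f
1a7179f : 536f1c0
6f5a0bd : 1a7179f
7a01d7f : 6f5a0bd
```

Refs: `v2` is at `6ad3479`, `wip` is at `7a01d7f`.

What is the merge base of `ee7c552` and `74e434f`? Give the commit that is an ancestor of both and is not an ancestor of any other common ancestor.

545fc54

Ancestors of ee7c552: {545fc54, a69430a, d8c2a21, ee7c552}.
Ancestors of 74e434f: {0dac2f9, 545fc54, 6b2b086, 74e434f, a69430a, d636a48, d8c2a21}.
Common ancestors: {545fc54, a69430a, d8c2a21}.
Among these, 545fc54 is not an ancestor of any other common ancestor — it is the merge base.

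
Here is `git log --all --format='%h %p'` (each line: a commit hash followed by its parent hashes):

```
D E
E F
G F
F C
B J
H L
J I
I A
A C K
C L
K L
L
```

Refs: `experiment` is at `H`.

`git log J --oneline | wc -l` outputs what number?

6

Walking parent pointers from J: reachable set = {A, C, I, J, K, L}.
That is 6 commits.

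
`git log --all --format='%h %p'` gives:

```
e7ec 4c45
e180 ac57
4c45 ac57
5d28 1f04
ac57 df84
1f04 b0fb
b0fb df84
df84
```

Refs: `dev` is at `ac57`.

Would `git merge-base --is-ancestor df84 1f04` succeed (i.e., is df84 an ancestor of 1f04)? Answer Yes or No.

Ancestors of 1f04 (commits reachable by following parents): {1f04, b0fb, df84}.
df84 is in that set, so it is an ancestor of 1f04.

Yes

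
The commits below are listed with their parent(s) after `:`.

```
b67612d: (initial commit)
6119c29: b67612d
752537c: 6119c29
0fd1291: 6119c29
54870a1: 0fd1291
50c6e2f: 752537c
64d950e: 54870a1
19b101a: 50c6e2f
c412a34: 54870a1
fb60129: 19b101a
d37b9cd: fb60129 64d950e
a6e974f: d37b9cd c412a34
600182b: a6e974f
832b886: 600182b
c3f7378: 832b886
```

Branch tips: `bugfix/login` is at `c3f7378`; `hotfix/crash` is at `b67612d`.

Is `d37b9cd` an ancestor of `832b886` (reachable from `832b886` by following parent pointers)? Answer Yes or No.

Ancestors of 832b886 (commits reachable by following parents): {0fd1291, 19b101a, 50c6e2f, 54870a1, 600182b, 6119c29, 64d950e, 752537c, 832b886, a6e974f, b67612d, c412a34, d37b9cd, fb60129}.
d37b9cd is in that set, so it is an ancestor of 832b886.

Yes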